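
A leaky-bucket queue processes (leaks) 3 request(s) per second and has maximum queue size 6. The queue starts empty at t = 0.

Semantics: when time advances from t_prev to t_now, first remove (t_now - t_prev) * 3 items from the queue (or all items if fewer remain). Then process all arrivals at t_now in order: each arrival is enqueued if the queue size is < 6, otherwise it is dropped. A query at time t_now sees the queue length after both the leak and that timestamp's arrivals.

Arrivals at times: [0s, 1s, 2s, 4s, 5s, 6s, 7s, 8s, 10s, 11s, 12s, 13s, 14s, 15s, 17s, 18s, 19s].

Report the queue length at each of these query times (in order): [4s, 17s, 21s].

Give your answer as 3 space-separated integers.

Answer: 1 1 0

Derivation:
Queue lengths at query times:
  query t=4s: backlog = 1
  query t=17s: backlog = 1
  query t=21s: backlog = 0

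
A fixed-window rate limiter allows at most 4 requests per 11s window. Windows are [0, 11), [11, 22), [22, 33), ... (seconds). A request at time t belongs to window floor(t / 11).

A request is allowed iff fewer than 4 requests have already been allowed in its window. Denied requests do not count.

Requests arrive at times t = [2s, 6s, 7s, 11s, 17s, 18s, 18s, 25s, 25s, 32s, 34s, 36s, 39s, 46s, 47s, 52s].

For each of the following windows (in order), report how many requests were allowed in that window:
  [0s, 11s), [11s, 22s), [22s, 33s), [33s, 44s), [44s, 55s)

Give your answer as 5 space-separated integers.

Answer: 3 4 3 3 3

Derivation:
Processing requests:
  req#1 t=2s (window 0): ALLOW
  req#2 t=6s (window 0): ALLOW
  req#3 t=7s (window 0): ALLOW
  req#4 t=11s (window 1): ALLOW
  req#5 t=17s (window 1): ALLOW
  req#6 t=18s (window 1): ALLOW
  req#7 t=18s (window 1): ALLOW
  req#8 t=25s (window 2): ALLOW
  req#9 t=25s (window 2): ALLOW
  req#10 t=32s (window 2): ALLOW
  req#11 t=34s (window 3): ALLOW
  req#12 t=36s (window 3): ALLOW
  req#13 t=39s (window 3): ALLOW
  req#14 t=46s (window 4): ALLOW
  req#15 t=47s (window 4): ALLOW
  req#16 t=52s (window 4): ALLOW

Allowed counts by window: 3 4 3 3 3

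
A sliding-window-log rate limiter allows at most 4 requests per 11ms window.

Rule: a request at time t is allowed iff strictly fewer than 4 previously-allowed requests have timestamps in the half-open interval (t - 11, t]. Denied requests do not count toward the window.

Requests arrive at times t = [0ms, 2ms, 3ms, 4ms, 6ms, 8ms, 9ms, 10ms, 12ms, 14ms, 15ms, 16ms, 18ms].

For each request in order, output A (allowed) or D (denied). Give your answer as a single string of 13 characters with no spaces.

Answer: AAAADDDDAAAAD

Derivation:
Tracking allowed requests in the window:
  req#1 t=0ms: ALLOW
  req#2 t=2ms: ALLOW
  req#3 t=3ms: ALLOW
  req#4 t=4ms: ALLOW
  req#5 t=6ms: DENY
  req#6 t=8ms: DENY
  req#7 t=9ms: DENY
  req#8 t=10ms: DENY
  req#9 t=12ms: ALLOW
  req#10 t=14ms: ALLOW
  req#11 t=15ms: ALLOW
  req#12 t=16ms: ALLOW
  req#13 t=18ms: DENY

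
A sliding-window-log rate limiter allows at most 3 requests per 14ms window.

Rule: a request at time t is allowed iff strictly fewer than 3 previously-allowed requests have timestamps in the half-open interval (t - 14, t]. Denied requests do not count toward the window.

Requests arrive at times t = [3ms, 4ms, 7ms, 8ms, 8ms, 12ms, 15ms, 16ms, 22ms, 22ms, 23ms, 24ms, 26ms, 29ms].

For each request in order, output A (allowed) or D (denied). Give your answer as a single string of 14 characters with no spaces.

Answer: AAADDDDDAAADDD

Derivation:
Tracking allowed requests in the window:
  req#1 t=3ms: ALLOW
  req#2 t=4ms: ALLOW
  req#3 t=7ms: ALLOW
  req#4 t=8ms: DENY
  req#5 t=8ms: DENY
  req#6 t=12ms: DENY
  req#7 t=15ms: DENY
  req#8 t=16ms: DENY
  req#9 t=22ms: ALLOW
  req#10 t=22ms: ALLOW
  req#11 t=23ms: ALLOW
  req#12 t=24ms: DENY
  req#13 t=26ms: DENY
  req#14 t=29ms: DENY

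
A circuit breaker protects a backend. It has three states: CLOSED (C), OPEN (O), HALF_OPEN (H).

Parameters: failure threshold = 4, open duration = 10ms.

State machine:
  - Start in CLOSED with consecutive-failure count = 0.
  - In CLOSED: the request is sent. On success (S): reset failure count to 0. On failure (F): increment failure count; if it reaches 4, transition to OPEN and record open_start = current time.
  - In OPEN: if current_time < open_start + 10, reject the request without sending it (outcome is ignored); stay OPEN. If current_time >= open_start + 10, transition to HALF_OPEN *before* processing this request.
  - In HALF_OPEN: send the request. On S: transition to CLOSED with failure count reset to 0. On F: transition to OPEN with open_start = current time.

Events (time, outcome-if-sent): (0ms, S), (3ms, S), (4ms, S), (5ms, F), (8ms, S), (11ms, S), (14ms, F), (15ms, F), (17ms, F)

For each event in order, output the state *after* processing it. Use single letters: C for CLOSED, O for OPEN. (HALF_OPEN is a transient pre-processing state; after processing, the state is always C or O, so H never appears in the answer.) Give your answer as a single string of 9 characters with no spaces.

Answer: CCCCCCCCC

Derivation:
State after each event:
  event#1 t=0ms outcome=S: state=CLOSED
  event#2 t=3ms outcome=S: state=CLOSED
  event#3 t=4ms outcome=S: state=CLOSED
  event#4 t=5ms outcome=F: state=CLOSED
  event#5 t=8ms outcome=S: state=CLOSED
  event#6 t=11ms outcome=S: state=CLOSED
  event#7 t=14ms outcome=F: state=CLOSED
  event#8 t=15ms outcome=F: state=CLOSED
  event#9 t=17ms outcome=F: state=CLOSED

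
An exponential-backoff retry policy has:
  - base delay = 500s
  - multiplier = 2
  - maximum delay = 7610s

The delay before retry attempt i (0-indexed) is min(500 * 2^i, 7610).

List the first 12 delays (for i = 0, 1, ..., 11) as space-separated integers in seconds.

Computing each delay:
  i=0: min(500*2^0, 7610) = 500
  i=1: min(500*2^1, 7610) = 1000
  i=2: min(500*2^2, 7610) = 2000
  i=3: min(500*2^3, 7610) = 4000
  i=4: min(500*2^4, 7610) = 7610
  i=5: min(500*2^5, 7610) = 7610
  i=6: min(500*2^6, 7610) = 7610
  i=7: min(500*2^7, 7610) = 7610
  i=8: min(500*2^8, 7610) = 7610
  i=9: min(500*2^9, 7610) = 7610
  i=10: min(500*2^10, 7610) = 7610
  i=11: min(500*2^11, 7610) = 7610

Answer: 500 1000 2000 4000 7610 7610 7610 7610 7610 7610 7610 7610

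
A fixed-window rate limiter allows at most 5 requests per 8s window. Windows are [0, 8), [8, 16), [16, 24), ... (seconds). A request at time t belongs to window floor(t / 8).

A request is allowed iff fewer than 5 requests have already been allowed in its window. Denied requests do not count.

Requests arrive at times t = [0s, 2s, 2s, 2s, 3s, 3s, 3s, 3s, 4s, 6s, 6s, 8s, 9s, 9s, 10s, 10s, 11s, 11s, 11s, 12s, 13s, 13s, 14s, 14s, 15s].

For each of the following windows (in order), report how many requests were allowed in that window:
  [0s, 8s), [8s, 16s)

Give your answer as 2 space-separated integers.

Answer: 5 5

Derivation:
Processing requests:
  req#1 t=0s (window 0): ALLOW
  req#2 t=2s (window 0): ALLOW
  req#3 t=2s (window 0): ALLOW
  req#4 t=2s (window 0): ALLOW
  req#5 t=3s (window 0): ALLOW
  req#6 t=3s (window 0): DENY
  req#7 t=3s (window 0): DENY
  req#8 t=3s (window 0): DENY
  req#9 t=4s (window 0): DENY
  req#10 t=6s (window 0): DENY
  req#11 t=6s (window 0): DENY
  req#12 t=8s (window 1): ALLOW
  req#13 t=9s (window 1): ALLOW
  req#14 t=9s (window 1): ALLOW
  req#15 t=10s (window 1): ALLOW
  req#16 t=10s (window 1): ALLOW
  req#17 t=11s (window 1): DENY
  req#18 t=11s (window 1): DENY
  req#19 t=11s (window 1): DENY
  req#20 t=12s (window 1): DENY
  req#21 t=13s (window 1): DENY
  req#22 t=13s (window 1): DENY
  req#23 t=14s (window 1): DENY
  req#24 t=14s (window 1): DENY
  req#25 t=15s (window 1): DENY

Allowed counts by window: 5 5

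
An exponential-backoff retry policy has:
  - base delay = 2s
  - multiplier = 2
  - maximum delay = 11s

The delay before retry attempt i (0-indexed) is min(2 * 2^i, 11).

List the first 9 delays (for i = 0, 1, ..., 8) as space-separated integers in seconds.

Computing each delay:
  i=0: min(2*2^0, 11) = 2
  i=1: min(2*2^1, 11) = 4
  i=2: min(2*2^2, 11) = 8
  i=3: min(2*2^3, 11) = 11
  i=4: min(2*2^4, 11) = 11
  i=5: min(2*2^5, 11) = 11
  i=6: min(2*2^6, 11) = 11
  i=7: min(2*2^7, 11) = 11
  i=8: min(2*2^8, 11) = 11

Answer: 2 4 8 11 11 11 11 11 11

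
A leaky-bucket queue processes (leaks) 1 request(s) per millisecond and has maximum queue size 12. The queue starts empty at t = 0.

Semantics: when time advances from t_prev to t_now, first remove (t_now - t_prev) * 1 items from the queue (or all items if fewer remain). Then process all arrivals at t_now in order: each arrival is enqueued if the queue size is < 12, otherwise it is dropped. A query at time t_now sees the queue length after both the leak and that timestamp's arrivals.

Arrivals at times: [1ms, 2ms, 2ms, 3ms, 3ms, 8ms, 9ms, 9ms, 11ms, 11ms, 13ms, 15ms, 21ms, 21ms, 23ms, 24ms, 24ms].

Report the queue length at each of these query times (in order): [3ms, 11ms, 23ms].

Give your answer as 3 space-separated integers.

Answer: 3 2 1

Derivation:
Queue lengths at query times:
  query t=3ms: backlog = 3
  query t=11ms: backlog = 2
  query t=23ms: backlog = 1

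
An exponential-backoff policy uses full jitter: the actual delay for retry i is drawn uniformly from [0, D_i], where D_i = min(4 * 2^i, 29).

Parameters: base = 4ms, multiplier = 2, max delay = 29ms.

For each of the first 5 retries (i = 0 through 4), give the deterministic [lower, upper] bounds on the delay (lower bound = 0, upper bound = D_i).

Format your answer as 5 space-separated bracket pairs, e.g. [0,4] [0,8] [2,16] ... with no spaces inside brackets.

Computing bounds per retry:
  i=0: D_i=min(4*2^0,29)=4, bounds=[0,4]
  i=1: D_i=min(4*2^1,29)=8, bounds=[0,8]
  i=2: D_i=min(4*2^2,29)=16, bounds=[0,16]
  i=3: D_i=min(4*2^3,29)=29, bounds=[0,29]
  i=4: D_i=min(4*2^4,29)=29, bounds=[0,29]

Answer: [0,4] [0,8] [0,16] [0,29] [0,29]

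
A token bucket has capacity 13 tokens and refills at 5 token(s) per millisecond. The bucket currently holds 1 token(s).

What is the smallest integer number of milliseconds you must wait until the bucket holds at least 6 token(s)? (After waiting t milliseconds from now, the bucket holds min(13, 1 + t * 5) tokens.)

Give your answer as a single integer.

Need 1 + t * 5 >= 6, so t >= 5/5.
Smallest integer t = ceil(5/5) = 1.

Answer: 1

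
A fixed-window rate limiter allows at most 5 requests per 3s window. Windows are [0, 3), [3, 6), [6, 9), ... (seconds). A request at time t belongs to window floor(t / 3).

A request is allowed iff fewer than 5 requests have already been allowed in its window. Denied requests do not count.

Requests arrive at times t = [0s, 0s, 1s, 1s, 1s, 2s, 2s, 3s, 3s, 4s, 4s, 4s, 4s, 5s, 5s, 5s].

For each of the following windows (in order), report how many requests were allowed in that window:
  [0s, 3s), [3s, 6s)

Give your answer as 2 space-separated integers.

Processing requests:
  req#1 t=0s (window 0): ALLOW
  req#2 t=0s (window 0): ALLOW
  req#3 t=1s (window 0): ALLOW
  req#4 t=1s (window 0): ALLOW
  req#5 t=1s (window 0): ALLOW
  req#6 t=2s (window 0): DENY
  req#7 t=2s (window 0): DENY
  req#8 t=3s (window 1): ALLOW
  req#9 t=3s (window 1): ALLOW
  req#10 t=4s (window 1): ALLOW
  req#11 t=4s (window 1): ALLOW
  req#12 t=4s (window 1): ALLOW
  req#13 t=4s (window 1): DENY
  req#14 t=5s (window 1): DENY
  req#15 t=5s (window 1): DENY
  req#16 t=5s (window 1): DENY

Allowed counts by window: 5 5

Answer: 5 5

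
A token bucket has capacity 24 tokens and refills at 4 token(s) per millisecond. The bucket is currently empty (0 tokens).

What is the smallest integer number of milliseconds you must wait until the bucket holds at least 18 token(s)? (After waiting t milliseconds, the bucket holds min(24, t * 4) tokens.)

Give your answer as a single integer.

Need t * 4 >= 18, so t >= 18/4.
Smallest integer t = ceil(18/4) = 5.

Answer: 5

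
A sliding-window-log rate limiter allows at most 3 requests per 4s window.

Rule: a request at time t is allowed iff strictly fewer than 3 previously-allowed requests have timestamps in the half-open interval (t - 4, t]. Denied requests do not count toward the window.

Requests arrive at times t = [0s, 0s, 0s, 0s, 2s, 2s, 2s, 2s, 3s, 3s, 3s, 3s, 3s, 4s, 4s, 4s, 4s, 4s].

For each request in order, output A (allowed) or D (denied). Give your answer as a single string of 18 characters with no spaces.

Answer: AAADDDDDDDDDDAAADD

Derivation:
Tracking allowed requests in the window:
  req#1 t=0s: ALLOW
  req#2 t=0s: ALLOW
  req#3 t=0s: ALLOW
  req#4 t=0s: DENY
  req#5 t=2s: DENY
  req#6 t=2s: DENY
  req#7 t=2s: DENY
  req#8 t=2s: DENY
  req#9 t=3s: DENY
  req#10 t=3s: DENY
  req#11 t=3s: DENY
  req#12 t=3s: DENY
  req#13 t=3s: DENY
  req#14 t=4s: ALLOW
  req#15 t=4s: ALLOW
  req#16 t=4s: ALLOW
  req#17 t=4s: DENY
  req#18 t=4s: DENY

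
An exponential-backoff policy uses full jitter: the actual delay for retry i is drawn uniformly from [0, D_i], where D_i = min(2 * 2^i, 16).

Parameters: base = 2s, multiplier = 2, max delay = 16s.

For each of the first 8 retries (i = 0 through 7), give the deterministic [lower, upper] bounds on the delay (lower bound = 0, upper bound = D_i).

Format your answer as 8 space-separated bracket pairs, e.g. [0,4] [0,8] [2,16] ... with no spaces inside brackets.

Computing bounds per retry:
  i=0: D_i=min(2*2^0,16)=2, bounds=[0,2]
  i=1: D_i=min(2*2^1,16)=4, bounds=[0,4]
  i=2: D_i=min(2*2^2,16)=8, bounds=[0,8]
  i=3: D_i=min(2*2^3,16)=16, bounds=[0,16]
  i=4: D_i=min(2*2^4,16)=16, bounds=[0,16]
  i=5: D_i=min(2*2^5,16)=16, bounds=[0,16]
  i=6: D_i=min(2*2^6,16)=16, bounds=[0,16]
  i=7: D_i=min(2*2^7,16)=16, bounds=[0,16]

Answer: [0,2] [0,4] [0,8] [0,16] [0,16] [0,16] [0,16] [0,16]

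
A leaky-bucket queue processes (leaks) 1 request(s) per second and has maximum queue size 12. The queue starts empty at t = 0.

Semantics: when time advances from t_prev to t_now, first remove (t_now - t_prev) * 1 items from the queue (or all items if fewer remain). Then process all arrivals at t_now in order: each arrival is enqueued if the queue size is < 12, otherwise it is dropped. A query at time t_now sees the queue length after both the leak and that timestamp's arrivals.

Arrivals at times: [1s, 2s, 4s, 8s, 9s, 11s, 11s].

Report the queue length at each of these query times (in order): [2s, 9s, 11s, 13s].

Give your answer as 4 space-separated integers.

Queue lengths at query times:
  query t=2s: backlog = 1
  query t=9s: backlog = 1
  query t=11s: backlog = 2
  query t=13s: backlog = 0

Answer: 1 1 2 0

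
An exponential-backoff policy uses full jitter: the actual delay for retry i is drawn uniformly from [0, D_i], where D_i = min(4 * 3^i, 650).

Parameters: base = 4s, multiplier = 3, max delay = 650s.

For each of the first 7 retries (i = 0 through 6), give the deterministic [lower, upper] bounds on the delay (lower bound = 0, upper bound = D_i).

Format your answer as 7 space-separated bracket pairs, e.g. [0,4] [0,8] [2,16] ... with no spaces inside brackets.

Computing bounds per retry:
  i=0: D_i=min(4*3^0,650)=4, bounds=[0,4]
  i=1: D_i=min(4*3^1,650)=12, bounds=[0,12]
  i=2: D_i=min(4*3^2,650)=36, bounds=[0,36]
  i=3: D_i=min(4*3^3,650)=108, bounds=[0,108]
  i=4: D_i=min(4*3^4,650)=324, bounds=[0,324]
  i=5: D_i=min(4*3^5,650)=650, bounds=[0,650]
  i=6: D_i=min(4*3^6,650)=650, bounds=[0,650]

Answer: [0,4] [0,12] [0,36] [0,108] [0,324] [0,650] [0,650]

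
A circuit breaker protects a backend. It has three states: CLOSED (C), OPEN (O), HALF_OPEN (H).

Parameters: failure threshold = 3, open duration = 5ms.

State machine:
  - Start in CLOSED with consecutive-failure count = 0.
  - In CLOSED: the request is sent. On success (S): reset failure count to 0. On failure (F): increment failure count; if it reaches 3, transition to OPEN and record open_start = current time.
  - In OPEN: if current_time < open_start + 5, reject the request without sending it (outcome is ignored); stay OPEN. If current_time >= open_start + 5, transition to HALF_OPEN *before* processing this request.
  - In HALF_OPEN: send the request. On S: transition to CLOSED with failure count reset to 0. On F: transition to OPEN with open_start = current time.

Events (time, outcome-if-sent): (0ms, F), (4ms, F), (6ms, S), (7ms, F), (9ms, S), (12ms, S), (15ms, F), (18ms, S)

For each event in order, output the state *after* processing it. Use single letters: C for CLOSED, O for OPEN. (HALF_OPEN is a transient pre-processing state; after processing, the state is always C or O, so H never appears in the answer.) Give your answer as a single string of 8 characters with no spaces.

State after each event:
  event#1 t=0ms outcome=F: state=CLOSED
  event#2 t=4ms outcome=F: state=CLOSED
  event#3 t=6ms outcome=S: state=CLOSED
  event#4 t=7ms outcome=F: state=CLOSED
  event#5 t=9ms outcome=S: state=CLOSED
  event#6 t=12ms outcome=S: state=CLOSED
  event#7 t=15ms outcome=F: state=CLOSED
  event#8 t=18ms outcome=S: state=CLOSED

Answer: CCCCCCCC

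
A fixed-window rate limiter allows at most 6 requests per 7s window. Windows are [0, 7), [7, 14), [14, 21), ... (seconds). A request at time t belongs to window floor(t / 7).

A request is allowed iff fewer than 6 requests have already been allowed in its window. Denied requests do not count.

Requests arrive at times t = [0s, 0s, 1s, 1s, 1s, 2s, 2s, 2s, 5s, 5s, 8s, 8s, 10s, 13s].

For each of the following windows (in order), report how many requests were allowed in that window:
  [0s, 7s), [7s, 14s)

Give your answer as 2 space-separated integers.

Answer: 6 4

Derivation:
Processing requests:
  req#1 t=0s (window 0): ALLOW
  req#2 t=0s (window 0): ALLOW
  req#3 t=1s (window 0): ALLOW
  req#4 t=1s (window 0): ALLOW
  req#5 t=1s (window 0): ALLOW
  req#6 t=2s (window 0): ALLOW
  req#7 t=2s (window 0): DENY
  req#8 t=2s (window 0): DENY
  req#9 t=5s (window 0): DENY
  req#10 t=5s (window 0): DENY
  req#11 t=8s (window 1): ALLOW
  req#12 t=8s (window 1): ALLOW
  req#13 t=10s (window 1): ALLOW
  req#14 t=13s (window 1): ALLOW

Allowed counts by window: 6 4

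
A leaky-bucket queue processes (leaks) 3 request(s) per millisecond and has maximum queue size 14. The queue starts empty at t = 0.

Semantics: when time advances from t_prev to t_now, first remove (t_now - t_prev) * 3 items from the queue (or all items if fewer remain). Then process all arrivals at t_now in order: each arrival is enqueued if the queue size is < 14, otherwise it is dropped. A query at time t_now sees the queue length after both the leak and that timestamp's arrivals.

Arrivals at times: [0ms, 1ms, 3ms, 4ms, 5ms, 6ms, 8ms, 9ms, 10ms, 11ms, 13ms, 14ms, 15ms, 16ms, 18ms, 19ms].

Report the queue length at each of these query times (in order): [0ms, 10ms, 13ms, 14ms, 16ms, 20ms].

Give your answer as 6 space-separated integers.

Answer: 1 1 1 1 1 0

Derivation:
Queue lengths at query times:
  query t=0ms: backlog = 1
  query t=10ms: backlog = 1
  query t=13ms: backlog = 1
  query t=14ms: backlog = 1
  query t=16ms: backlog = 1
  query t=20ms: backlog = 0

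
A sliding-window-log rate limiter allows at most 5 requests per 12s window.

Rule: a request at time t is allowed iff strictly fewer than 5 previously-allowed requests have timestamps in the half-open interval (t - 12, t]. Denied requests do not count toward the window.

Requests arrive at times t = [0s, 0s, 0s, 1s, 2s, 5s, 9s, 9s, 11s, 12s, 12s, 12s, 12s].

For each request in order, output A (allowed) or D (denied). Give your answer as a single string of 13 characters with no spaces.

Answer: AAAAADDDDAAAD

Derivation:
Tracking allowed requests in the window:
  req#1 t=0s: ALLOW
  req#2 t=0s: ALLOW
  req#3 t=0s: ALLOW
  req#4 t=1s: ALLOW
  req#5 t=2s: ALLOW
  req#6 t=5s: DENY
  req#7 t=9s: DENY
  req#8 t=9s: DENY
  req#9 t=11s: DENY
  req#10 t=12s: ALLOW
  req#11 t=12s: ALLOW
  req#12 t=12s: ALLOW
  req#13 t=12s: DENY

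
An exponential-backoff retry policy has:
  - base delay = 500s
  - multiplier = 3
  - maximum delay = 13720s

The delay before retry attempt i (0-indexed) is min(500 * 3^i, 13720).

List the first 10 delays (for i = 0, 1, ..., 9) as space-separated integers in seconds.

Computing each delay:
  i=0: min(500*3^0, 13720) = 500
  i=1: min(500*3^1, 13720) = 1500
  i=2: min(500*3^2, 13720) = 4500
  i=3: min(500*3^3, 13720) = 13500
  i=4: min(500*3^4, 13720) = 13720
  i=5: min(500*3^5, 13720) = 13720
  i=6: min(500*3^6, 13720) = 13720
  i=7: min(500*3^7, 13720) = 13720
  i=8: min(500*3^8, 13720) = 13720
  i=9: min(500*3^9, 13720) = 13720

Answer: 500 1500 4500 13500 13720 13720 13720 13720 13720 13720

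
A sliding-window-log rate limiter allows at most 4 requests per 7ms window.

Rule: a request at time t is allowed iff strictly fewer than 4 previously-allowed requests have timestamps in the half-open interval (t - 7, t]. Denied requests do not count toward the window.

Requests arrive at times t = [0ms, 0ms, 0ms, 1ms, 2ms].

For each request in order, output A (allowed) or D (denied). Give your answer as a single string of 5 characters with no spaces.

Tracking allowed requests in the window:
  req#1 t=0ms: ALLOW
  req#2 t=0ms: ALLOW
  req#3 t=0ms: ALLOW
  req#4 t=1ms: ALLOW
  req#5 t=2ms: DENY

Answer: AAAAD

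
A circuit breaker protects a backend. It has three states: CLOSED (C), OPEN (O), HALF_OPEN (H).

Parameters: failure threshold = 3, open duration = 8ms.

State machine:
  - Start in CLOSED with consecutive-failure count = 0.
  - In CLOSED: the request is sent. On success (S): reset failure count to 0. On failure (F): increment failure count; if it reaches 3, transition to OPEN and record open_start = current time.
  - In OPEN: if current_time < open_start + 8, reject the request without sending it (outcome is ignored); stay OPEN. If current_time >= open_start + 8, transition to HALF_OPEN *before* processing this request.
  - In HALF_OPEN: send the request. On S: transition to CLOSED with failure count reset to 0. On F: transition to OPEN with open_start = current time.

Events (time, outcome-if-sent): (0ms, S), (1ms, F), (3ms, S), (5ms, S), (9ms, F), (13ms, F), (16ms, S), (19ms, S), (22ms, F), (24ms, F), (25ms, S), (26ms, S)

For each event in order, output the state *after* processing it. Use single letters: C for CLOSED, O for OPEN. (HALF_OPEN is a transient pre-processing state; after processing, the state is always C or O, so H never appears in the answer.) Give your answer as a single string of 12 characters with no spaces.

State after each event:
  event#1 t=0ms outcome=S: state=CLOSED
  event#2 t=1ms outcome=F: state=CLOSED
  event#3 t=3ms outcome=S: state=CLOSED
  event#4 t=5ms outcome=S: state=CLOSED
  event#5 t=9ms outcome=F: state=CLOSED
  event#6 t=13ms outcome=F: state=CLOSED
  event#7 t=16ms outcome=S: state=CLOSED
  event#8 t=19ms outcome=S: state=CLOSED
  event#9 t=22ms outcome=F: state=CLOSED
  event#10 t=24ms outcome=F: state=CLOSED
  event#11 t=25ms outcome=S: state=CLOSED
  event#12 t=26ms outcome=S: state=CLOSED

Answer: CCCCCCCCCCCC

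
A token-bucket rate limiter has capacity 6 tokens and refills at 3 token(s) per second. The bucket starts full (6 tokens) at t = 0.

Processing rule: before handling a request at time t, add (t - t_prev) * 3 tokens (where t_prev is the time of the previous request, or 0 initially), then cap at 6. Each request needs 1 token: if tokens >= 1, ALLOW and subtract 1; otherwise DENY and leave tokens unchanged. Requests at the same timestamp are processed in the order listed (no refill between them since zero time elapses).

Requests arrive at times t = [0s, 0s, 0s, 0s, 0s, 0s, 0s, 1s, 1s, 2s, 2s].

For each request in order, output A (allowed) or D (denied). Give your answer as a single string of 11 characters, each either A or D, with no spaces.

Answer: AAAAAADAAAA

Derivation:
Simulating step by step:
  req#1 t=0s: ALLOW
  req#2 t=0s: ALLOW
  req#3 t=0s: ALLOW
  req#4 t=0s: ALLOW
  req#5 t=0s: ALLOW
  req#6 t=0s: ALLOW
  req#7 t=0s: DENY
  req#8 t=1s: ALLOW
  req#9 t=1s: ALLOW
  req#10 t=2s: ALLOW
  req#11 t=2s: ALLOW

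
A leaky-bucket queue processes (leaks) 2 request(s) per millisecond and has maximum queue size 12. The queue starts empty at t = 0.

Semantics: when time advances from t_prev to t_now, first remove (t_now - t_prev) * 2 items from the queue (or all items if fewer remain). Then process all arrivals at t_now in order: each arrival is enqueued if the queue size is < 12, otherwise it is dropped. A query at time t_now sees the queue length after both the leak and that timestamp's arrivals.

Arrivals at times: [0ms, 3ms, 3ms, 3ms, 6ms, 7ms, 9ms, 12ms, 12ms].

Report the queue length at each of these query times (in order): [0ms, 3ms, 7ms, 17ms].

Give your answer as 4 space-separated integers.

Queue lengths at query times:
  query t=0ms: backlog = 1
  query t=3ms: backlog = 3
  query t=7ms: backlog = 1
  query t=17ms: backlog = 0

Answer: 1 3 1 0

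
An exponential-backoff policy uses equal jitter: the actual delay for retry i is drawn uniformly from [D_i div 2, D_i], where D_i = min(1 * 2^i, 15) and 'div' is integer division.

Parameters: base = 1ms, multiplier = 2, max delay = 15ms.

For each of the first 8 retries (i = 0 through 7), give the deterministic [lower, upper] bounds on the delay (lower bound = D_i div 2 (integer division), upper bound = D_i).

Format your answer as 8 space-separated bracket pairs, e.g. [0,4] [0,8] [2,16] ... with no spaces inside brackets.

Computing bounds per retry:
  i=0: D_i=min(1*2^0,15)=1, bounds=[0,1]
  i=1: D_i=min(1*2^1,15)=2, bounds=[1,2]
  i=2: D_i=min(1*2^2,15)=4, bounds=[2,4]
  i=3: D_i=min(1*2^3,15)=8, bounds=[4,8]
  i=4: D_i=min(1*2^4,15)=15, bounds=[7,15]
  i=5: D_i=min(1*2^5,15)=15, bounds=[7,15]
  i=6: D_i=min(1*2^6,15)=15, bounds=[7,15]
  i=7: D_i=min(1*2^7,15)=15, bounds=[7,15]

Answer: [0,1] [1,2] [2,4] [4,8] [7,15] [7,15] [7,15] [7,15]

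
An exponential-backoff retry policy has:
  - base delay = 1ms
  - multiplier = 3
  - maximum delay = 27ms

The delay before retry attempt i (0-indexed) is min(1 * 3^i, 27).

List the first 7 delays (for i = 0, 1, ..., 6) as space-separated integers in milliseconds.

Answer: 1 3 9 27 27 27 27

Derivation:
Computing each delay:
  i=0: min(1*3^0, 27) = 1
  i=1: min(1*3^1, 27) = 3
  i=2: min(1*3^2, 27) = 9
  i=3: min(1*3^3, 27) = 27
  i=4: min(1*3^4, 27) = 27
  i=5: min(1*3^5, 27) = 27
  i=6: min(1*3^6, 27) = 27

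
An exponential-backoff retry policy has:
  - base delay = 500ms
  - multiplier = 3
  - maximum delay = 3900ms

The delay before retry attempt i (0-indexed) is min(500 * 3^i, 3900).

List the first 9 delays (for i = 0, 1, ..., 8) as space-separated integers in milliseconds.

Answer: 500 1500 3900 3900 3900 3900 3900 3900 3900

Derivation:
Computing each delay:
  i=0: min(500*3^0, 3900) = 500
  i=1: min(500*3^1, 3900) = 1500
  i=2: min(500*3^2, 3900) = 3900
  i=3: min(500*3^3, 3900) = 3900
  i=4: min(500*3^4, 3900) = 3900
  i=5: min(500*3^5, 3900) = 3900
  i=6: min(500*3^6, 3900) = 3900
  i=7: min(500*3^7, 3900) = 3900
  i=8: min(500*3^8, 3900) = 3900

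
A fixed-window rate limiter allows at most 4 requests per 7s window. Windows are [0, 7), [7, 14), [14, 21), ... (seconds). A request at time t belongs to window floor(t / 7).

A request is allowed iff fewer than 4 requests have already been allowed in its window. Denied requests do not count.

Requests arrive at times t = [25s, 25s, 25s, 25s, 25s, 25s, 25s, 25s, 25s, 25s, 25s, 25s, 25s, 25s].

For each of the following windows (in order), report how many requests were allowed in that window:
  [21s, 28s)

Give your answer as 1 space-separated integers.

Processing requests:
  req#1 t=25s (window 3): ALLOW
  req#2 t=25s (window 3): ALLOW
  req#3 t=25s (window 3): ALLOW
  req#4 t=25s (window 3): ALLOW
  req#5 t=25s (window 3): DENY
  req#6 t=25s (window 3): DENY
  req#7 t=25s (window 3): DENY
  req#8 t=25s (window 3): DENY
  req#9 t=25s (window 3): DENY
  req#10 t=25s (window 3): DENY
  req#11 t=25s (window 3): DENY
  req#12 t=25s (window 3): DENY
  req#13 t=25s (window 3): DENY
  req#14 t=25s (window 3): DENY

Allowed counts by window: 4

Answer: 4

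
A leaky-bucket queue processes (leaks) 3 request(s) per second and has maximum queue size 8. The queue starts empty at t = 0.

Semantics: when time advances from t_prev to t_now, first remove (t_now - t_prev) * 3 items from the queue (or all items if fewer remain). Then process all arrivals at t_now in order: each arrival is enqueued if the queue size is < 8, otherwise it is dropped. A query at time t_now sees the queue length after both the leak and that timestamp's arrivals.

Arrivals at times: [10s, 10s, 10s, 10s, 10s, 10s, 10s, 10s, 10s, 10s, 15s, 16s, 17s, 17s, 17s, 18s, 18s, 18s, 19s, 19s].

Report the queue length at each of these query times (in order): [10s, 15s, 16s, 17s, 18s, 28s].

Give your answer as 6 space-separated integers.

Answer: 8 1 1 3 3 0

Derivation:
Queue lengths at query times:
  query t=10s: backlog = 8
  query t=15s: backlog = 1
  query t=16s: backlog = 1
  query t=17s: backlog = 3
  query t=18s: backlog = 3
  query t=28s: backlog = 0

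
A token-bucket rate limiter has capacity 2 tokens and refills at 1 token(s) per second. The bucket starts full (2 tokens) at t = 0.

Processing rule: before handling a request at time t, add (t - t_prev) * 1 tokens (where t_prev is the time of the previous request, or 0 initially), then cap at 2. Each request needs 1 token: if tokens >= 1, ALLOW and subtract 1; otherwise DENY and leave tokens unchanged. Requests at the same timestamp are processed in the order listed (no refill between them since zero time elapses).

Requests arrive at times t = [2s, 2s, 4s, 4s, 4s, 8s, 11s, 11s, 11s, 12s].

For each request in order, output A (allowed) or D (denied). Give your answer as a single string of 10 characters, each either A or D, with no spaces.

Answer: AAAADAAADA

Derivation:
Simulating step by step:
  req#1 t=2s: ALLOW
  req#2 t=2s: ALLOW
  req#3 t=4s: ALLOW
  req#4 t=4s: ALLOW
  req#5 t=4s: DENY
  req#6 t=8s: ALLOW
  req#7 t=11s: ALLOW
  req#8 t=11s: ALLOW
  req#9 t=11s: DENY
  req#10 t=12s: ALLOW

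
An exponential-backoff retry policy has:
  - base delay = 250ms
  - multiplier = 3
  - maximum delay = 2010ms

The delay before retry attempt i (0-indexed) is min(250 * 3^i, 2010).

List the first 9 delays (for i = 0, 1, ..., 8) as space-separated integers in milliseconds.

Answer: 250 750 2010 2010 2010 2010 2010 2010 2010

Derivation:
Computing each delay:
  i=0: min(250*3^0, 2010) = 250
  i=1: min(250*3^1, 2010) = 750
  i=2: min(250*3^2, 2010) = 2010
  i=3: min(250*3^3, 2010) = 2010
  i=4: min(250*3^4, 2010) = 2010
  i=5: min(250*3^5, 2010) = 2010
  i=6: min(250*3^6, 2010) = 2010
  i=7: min(250*3^7, 2010) = 2010
  i=8: min(250*3^8, 2010) = 2010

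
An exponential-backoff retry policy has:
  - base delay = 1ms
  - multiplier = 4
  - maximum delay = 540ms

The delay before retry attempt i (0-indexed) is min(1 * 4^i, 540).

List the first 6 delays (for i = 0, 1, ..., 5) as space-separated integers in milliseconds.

Computing each delay:
  i=0: min(1*4^0, 540) = 1
  i=1: min(1*4^1, 540) = 4
  i=2: min(1*4^2, 540) = 16
  i=3: min(1*4^3, 540) = 64
  i=4: min(1*4^4, 540) = 256
  i=5: min(1*4^5, 540) = 540

Answer: 1 4 16 64 256 540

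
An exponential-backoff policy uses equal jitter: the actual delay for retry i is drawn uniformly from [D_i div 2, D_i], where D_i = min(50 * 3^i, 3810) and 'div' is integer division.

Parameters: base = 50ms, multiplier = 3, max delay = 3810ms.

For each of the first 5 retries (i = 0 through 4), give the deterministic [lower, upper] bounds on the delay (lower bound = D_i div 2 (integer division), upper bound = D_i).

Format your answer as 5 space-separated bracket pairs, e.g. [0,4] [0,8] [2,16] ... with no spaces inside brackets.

Computing bounds per retry:
  i=0: D_i=min(50*3^0,3810)=50, bounds=[25,50]
  i=1: D_i=min(50*3^1,3810)=150, bounds=[75,150]
  i=2: D_i=min(50*3^2,3810)=450, bounds=[225,450]
  i=3: D_i=min(50*3^3,3810)=1350, bounds=[675,1350]
  i=4: D_i=min(50*3^4,3810)=3810, bounds=[1905,3810]

Answer: [25,50] [75,150] [225,450] [675,1350] [1905,3810]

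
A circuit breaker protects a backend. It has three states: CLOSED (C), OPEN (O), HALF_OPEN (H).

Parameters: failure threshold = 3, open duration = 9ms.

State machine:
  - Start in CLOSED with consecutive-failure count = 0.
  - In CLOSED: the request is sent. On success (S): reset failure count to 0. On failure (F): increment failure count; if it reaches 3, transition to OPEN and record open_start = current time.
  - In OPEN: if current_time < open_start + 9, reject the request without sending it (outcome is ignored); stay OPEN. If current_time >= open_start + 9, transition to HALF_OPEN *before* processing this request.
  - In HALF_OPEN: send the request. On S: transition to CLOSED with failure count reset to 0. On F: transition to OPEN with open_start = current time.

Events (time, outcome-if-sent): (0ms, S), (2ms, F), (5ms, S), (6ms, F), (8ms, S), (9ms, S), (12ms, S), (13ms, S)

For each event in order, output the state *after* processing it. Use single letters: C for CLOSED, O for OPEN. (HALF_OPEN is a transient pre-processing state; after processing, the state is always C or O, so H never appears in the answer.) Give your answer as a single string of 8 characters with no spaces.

Answer: CCCCCCCC

Derivation:
State after each event:
  event#1 t=0ms outcome=S: state=CLOSED
  event#2 t=2ms outcome=F: state=CLOSED
  event#3 t=5ms outcome=S: state=CLOSED
  event#4 t=6ms outcome=F: state=CLOSED
  event#5 t=8ms outcome=S: state=CLOSED
  event#6 t=9ms outcome=S: state=CLOSED
  event#7 t=12ms outcome=S: state=CLOSED
  event#8 t=13ms outcome=S: state=CLOSED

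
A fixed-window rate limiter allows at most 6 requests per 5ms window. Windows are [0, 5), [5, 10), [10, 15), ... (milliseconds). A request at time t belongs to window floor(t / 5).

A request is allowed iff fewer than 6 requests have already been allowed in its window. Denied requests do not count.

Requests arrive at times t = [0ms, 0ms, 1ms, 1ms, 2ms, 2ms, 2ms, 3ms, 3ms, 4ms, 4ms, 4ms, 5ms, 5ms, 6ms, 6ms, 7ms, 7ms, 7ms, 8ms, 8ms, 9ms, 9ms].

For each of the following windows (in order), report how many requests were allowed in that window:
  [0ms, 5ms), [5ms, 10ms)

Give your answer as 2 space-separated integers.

Answer: 6 6

Derivation:
Processing requests:
  req#1 t=0ms (window 0): ALLOW
  req#2 t=0ms (window 0): ALLOW
  req#3 t=1ms (window 0): ALLOW
  req#4 t=1ms (window 0): ALLOW
  req#5 t=2ms (window 0): ALLOW
  req#6 t=2ms (window 0): ALLOW
  req#7 t=2ms (window 0): DENY
  req#8 t=3ms (window 0): DENY
  req#9 t=3ms (window 0): DENY
  req#10 t=4ms (window 0): DENY
  req#11 t=4ms (window 0): DENY
  req#12 t=4ms (window 0): DENY
  req#13 t=5ms (window 1): ALLOW
  req#14 t=5ms (window 1): ALLOW
  req#15 t=6ms (window 1): ALLOW
  req#16 t=6ms (window 1): ALLOW
  req#17 t=7ms (window 1): ALLOW
  req#18 t=7ms (window 1): ALLOW
  req#19 t=7ms (window 1): DENY
  req#20 t=8ms (window 1): DENY
  req#21 t=8ms (window 1): DENY
  req#22 t=9ms (window 1): DENY
  req#23 t=9ms (window 1): DENY

Allowed counts by window: 6 6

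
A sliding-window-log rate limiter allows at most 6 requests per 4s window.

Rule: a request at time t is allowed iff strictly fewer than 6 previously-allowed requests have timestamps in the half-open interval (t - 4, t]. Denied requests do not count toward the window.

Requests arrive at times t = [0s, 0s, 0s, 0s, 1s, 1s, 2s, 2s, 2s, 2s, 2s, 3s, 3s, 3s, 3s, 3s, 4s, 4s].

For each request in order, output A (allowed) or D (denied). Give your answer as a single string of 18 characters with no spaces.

Answer: AAAAAADDDDDDDDDDAA

Derivation:
Tracking allowed requests in the window:
  req#1 t=0s: ALLOW
  req#2 t=0s: ALLOW
  req#3 t=0s: ALLOW
  req#4 t=0s: ALLOW
  req#5 t=1s: ALLOW
  req#6 t=1s: ALLOW
  req#7 t=2s: DENY
  req#8 t=2s: DENY
  req#9 t=2s: DENY
  req#10 t=2s: DENY
  req#11 t=2s: DENY
  req#12 t=3s: DENY
  req#13 t=3s: DENY
  req#14 t=3s: DENY
  req#15 t=3s: DENY
  req#16 t=3s: DENY
  req#17 t=4s: ALLOW
  req#18 t=4s: ALLOW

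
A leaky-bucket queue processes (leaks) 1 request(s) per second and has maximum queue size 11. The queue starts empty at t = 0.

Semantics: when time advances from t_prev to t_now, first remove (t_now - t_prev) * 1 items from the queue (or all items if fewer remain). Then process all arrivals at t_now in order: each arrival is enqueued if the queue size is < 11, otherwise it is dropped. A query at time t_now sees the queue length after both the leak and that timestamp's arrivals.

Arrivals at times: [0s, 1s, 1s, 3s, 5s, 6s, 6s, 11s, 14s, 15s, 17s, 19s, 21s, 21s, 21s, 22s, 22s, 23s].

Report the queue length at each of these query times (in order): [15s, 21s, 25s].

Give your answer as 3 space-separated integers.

Queue lengths at query times:
  query t=15s: backlog = 1
  query t=21s: backlog = 3
  query t=25s: backlog = 2

Answer: 1 3 2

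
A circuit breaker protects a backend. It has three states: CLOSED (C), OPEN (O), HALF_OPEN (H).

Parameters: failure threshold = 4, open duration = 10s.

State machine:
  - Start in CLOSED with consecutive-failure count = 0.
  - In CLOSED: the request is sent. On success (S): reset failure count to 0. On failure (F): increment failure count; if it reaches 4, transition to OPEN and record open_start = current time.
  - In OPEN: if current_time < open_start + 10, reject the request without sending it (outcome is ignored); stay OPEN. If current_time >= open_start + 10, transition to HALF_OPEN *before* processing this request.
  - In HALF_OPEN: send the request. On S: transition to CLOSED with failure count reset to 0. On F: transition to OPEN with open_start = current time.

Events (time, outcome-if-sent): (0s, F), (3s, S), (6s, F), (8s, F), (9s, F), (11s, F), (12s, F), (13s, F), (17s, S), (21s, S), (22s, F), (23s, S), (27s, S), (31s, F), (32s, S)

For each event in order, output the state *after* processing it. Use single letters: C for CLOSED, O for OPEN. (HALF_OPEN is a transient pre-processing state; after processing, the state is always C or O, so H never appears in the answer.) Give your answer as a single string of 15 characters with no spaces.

State after each event:
  event#1 t=0s outcome=F: state=CLOSED
  event#2 t=3s outcome=S: state=CLOSED
  event#3 t=6s outcome=F: state=CLOSED
  event#4 t=8s outcome=F: state=CLOSED
  event#5 t=9s outcome=F: state=CLOSED
  event#6 t=11s outcome=F: state=OPEN
  event#7 t=12s outcome=F: state=OPEN
  event#8 t=13s outcome=F: state=OPEN
  event#9 t=17s outcome=S: state=OPEN
  event#10 t=21s outcome=S: state=CLOSED
  event#11 t=22s outcome=F: state=CLOSED
  event#12 t=23s outcome=S: state=CLOSED
  event#13 t=27s outcome=S: state=CLOSED
  event#14 t=31s outcome=F: state=CLOSED
  event#15 t=32s outcome=S: state=CLOSED

Answer: CCCCCOOOOCCCCCC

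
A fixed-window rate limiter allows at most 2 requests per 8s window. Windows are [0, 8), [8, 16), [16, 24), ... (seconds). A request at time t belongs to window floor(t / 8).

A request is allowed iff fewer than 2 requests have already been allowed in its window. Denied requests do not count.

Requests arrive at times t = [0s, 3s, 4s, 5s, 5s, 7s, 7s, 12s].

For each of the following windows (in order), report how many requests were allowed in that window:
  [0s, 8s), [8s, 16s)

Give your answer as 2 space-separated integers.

Processing requests:
  req#1 t=0s (window 0): ALLOW
  req#2 t=3s (window 0): ALLOW
  req#3 t=4s (window 0): DENY
  req#4 t=5s (window 0): DENY
  req#5 t=5s (window 0): DENY
  req#6 t=7s (window 0): DENY
  req#7 t=7s (window 0): DENY
  req#8 t=12s (window 1): ALLOW

Allowed counts by window: 2 1

Answer: 2 1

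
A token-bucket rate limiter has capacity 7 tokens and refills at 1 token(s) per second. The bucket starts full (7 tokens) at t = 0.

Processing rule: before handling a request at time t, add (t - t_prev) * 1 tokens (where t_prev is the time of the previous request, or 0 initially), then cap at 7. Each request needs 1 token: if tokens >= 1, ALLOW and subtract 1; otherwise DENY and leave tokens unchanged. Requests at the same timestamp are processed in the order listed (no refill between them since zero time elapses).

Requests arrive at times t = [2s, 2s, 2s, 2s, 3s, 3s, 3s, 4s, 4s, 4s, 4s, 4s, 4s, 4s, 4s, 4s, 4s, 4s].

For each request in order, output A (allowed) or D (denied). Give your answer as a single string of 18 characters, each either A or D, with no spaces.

Simulating step by step:
  req#1 t=2s: ALLOW
  req#2 t=2s: ALLOW
  req#3 t=2s: ALLOW
  req#4 t=2s: ALLOW
  req#5 t=3s: ALLOW
  req#6 t=3s: ALLOW
  req#7 t=3s: ALLOW
  req#8 t=4s: ALLOW
  req#9 t=4s: ALLOW
  req#10 t=4s: DENY
  req#11 t=4s: DENY
  req#12 t=4s: DENY
  req#13 t=4s: DENY
  req#14 t=4s: DENY
  req#15 t=4s: DENY
  req#16 t=4s: DENY
  req#17 t=4s: DENY
  req#18 t=4s: DENY

Answer: AAAAAAAAADDDDDDDDD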